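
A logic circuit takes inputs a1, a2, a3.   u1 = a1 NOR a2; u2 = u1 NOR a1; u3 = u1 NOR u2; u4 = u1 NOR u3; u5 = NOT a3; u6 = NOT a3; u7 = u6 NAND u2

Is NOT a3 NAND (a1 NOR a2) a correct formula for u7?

u1 = a1 NOR a2
u2 = u1 NOR a1 = (a1 NOR a2) NOR a1
u6 = NOT a3
u7 = u6 NAND u2 = NOT a3 NAND ((a1 NOR a2) NOR a1)
At a1=0, a2=0, a3=0: circuit gives 1, formula gives 0.

No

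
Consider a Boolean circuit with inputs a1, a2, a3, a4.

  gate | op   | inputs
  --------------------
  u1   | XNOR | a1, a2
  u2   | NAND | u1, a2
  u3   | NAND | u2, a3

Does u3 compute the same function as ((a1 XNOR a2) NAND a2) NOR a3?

No

u1 = a1 XNOR a2
u2 = u1 NAND a2 = (a1 XNOR a2) NAND a2
u3 = u2 NAND a3 = ((a1 XNOR a2) NAND a2) NAND a3
At a1=0, a2=0, a3=0, a4=0: circuit gives 1, formula gives 0.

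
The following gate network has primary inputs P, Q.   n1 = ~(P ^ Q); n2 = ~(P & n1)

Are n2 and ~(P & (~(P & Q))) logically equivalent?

n1 = ~(P ^ Q)
n2 = ~(P & n1) = ~(P & (~(P ^ Q)))
At P=1, Q=0: circuit gives 1, formula gives 0.

No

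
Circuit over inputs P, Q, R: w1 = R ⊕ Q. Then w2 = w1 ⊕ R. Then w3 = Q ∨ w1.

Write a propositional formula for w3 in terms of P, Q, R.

w1 = R ⊕ Q
w3 = Q ∨ w1 = Q ∨ (R ⊕ Q)

Q ∨ (R ⊕ Q)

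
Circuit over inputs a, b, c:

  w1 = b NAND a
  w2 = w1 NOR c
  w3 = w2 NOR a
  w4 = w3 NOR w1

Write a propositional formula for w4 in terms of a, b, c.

(((b NAND a) NOR c) NOR a) NOR (b NAND a)

w1 = b NAND a
w2 = w1 NOR c = (b NAND a) NOR c
w3 = w2 NOR a = ((b NAND a) NOR c) NOR a
w4 = w3 NOR w1 = (((b NAND a) NOR c) NOR a) NOR (b NAND a)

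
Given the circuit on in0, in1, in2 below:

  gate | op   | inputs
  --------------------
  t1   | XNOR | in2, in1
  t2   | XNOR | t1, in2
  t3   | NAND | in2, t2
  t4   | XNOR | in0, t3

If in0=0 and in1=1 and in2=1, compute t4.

1

t1 = 1 XNOR 1 = 1
t2 = 1 XNOR 1 = 1
t3 = 1 NAND 1 = 0
t4 = 0 XNOR 0 = 1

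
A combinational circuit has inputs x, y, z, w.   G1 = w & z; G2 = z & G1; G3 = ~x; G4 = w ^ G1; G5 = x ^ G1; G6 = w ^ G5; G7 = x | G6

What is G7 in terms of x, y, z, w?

x | (w ^ (x ^ (w & z)))

G1 = w & z
G5 = x ^ G1 = x ^ (w & z)
G6 = w ^ G5 = w ^ (x ^ (w & z))
G7 = x | G6 = x | (w ^ (x ^ (w & z)))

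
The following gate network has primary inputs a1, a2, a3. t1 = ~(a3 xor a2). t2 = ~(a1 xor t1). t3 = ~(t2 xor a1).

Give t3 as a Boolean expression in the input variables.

t1 = ~(a3 xor a2)
t2 = ~(a1 xor t1) = ~(a1 xor (~(a3 xor a2)))
t3 = ~(t2 xor a1) = ~((~(a1 xor (~(a3 xor a2)))) xor a1)

~((~(a1 xor (~(a3 xor a2)))) xor a1)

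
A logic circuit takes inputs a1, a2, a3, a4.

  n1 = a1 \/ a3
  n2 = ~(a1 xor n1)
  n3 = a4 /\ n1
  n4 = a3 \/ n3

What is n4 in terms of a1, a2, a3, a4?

n1 = a1 \/ a3
n3 = a4 /\ n1 = a4 /\ (a1 \/ a3)
n4 = a3 \/ n3 = a3 \/ (a4 /\ (a1 \/ a3))

a3 \/ (a4 /\ (a1 \/ a3))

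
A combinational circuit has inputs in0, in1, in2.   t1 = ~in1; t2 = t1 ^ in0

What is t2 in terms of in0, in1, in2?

t1 = ~in1
t2 = t1 ^ in0 = ~in1 ^ in0

~in1 ^ in0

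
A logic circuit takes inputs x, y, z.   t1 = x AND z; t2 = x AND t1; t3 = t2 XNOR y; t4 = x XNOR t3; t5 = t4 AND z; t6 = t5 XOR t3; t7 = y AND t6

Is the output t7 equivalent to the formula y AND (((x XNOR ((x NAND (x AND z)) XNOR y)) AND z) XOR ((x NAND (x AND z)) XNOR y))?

No

t1 = x AND z
t2 = x AND t1 = x AND (x AND z)
t3 = t2 XNOR y = (x AND (x AND z)) XNOR y
t4 = x XNOR t3 = x XNOR ((x AND (x AND z)) XNOR y)
t5 = t4 AND z = (x XNOR ((x AND (x AND z)) XNOR y)) AND z
t6 = t5 XOR t3 = ((x XNOR ((x AND (x AND z)) XNOR y)) AND z) XOR ((x AND (x AND z)) XNOR y)
t7 = y AND t6 = y AND (((x XNOR ((x AND (x AND z)) XNOR y)) AND z) XOR ((x AND (x AND z)) XNOR y))
At x=0, y=1, z=0: circuit gives 0, formula gives 1.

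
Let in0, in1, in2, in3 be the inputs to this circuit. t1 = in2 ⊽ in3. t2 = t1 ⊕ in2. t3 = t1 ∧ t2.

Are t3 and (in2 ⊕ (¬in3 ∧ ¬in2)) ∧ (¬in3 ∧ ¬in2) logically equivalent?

Yes

t1 = in2 ⊽ in3
t2 = t1 ⊕ in2 = (in2 ⊽ in3) ⊕ in2
t3 = t1 ∧ t2 = (in2 ⊽ in3) ∧ ((in2 ⊽ in3) ⊕ in2)
At in0=0, in1=0, in2=0, in3=1: circuit gives 0, formula gives 0.
At in0=0, in1=0, in2=0, in3=0: circuit gives 1, formula gives 1.
Agrees on all 16 inputs.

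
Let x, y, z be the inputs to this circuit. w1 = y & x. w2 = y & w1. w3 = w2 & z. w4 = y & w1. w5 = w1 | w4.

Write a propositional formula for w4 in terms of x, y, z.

y & (y & x)

w1 = y & x
w4 = y & w1 = y & (y & x)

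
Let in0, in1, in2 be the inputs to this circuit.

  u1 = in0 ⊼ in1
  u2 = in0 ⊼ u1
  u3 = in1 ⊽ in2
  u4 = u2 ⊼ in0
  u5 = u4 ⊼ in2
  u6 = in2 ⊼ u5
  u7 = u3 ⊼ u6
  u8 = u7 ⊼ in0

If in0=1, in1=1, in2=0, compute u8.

u1 = 1 ⊼ 1 = 0
u2 = 1 ⊼ 0 = 1
u3 = 1 ⊽ 0 = 0
u4 = 1 ⊼ 1 = 0
u5 = 0 ⊼ 0 = 1
u6 = 0 ⊼ 1 = 1
u7 = 0 ⊼ 1 = 1
u8 = 1 ⊼ 1 = 0

0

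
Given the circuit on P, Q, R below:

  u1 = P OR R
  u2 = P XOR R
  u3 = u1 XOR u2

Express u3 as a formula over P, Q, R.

(P OR R) XOR (P XOR R)

u1 = P OR R
u2 = P XOR R
u3 = u1 XOR u2 = (P OR R) XOR (P XOR R)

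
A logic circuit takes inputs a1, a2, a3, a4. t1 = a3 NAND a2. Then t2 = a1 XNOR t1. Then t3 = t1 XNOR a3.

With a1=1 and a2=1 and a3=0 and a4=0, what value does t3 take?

0

t1 = 0 NAND 1 = 1
t3 = 1 XNOR 0 = 0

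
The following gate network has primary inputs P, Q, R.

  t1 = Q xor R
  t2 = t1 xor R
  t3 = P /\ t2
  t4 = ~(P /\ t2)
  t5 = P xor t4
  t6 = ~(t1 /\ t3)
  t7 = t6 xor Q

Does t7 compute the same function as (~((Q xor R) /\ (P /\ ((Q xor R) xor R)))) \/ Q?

No

t1 = Q xor R
t2 = t1 xor R = (Q xor R) xor R
t3 = P /\ t2 = P /\ ((Q xor R) xor R)
t6 = ~(t1 /\ t3) = ~((Q xor R) /\ (P /\ ((Q xor R) xor R)))
t7 = t6 xor Q = (~((Q xor R) /\ (P /\ ((Q xor R) xor R)))) xor Q
At P=0, Q=1, R=0: circuit gives 0, formula gives 1.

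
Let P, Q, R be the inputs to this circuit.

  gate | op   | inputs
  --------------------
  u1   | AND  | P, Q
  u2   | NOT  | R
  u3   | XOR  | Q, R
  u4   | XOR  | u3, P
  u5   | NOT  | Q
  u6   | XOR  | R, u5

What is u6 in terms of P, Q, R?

R XOR NOT Q

u5 = NOT Q
u6 = R XOR u5 = R XOR NOT Q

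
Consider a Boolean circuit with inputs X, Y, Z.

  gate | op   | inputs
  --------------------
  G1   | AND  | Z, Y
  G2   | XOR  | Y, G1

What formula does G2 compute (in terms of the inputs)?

Y XOR (Z AND Y)

G1 = Z AND Y
G2 = Y XOR G1 = Y XOR (Z AND Y)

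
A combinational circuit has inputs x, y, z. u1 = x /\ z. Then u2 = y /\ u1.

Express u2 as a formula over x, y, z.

u1 = x /\ z
u2 = y /\ u1 = y /\ (x /\ z)

y /\ (x /\ z)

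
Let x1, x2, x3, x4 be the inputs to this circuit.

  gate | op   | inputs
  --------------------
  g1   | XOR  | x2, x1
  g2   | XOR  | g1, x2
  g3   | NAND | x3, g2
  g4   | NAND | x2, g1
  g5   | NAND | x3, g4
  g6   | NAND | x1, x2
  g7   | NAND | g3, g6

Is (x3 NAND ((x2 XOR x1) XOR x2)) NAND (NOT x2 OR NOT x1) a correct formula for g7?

g1 = x2 XOR x1
g2 = g1 XOR x2 = (x2 XOR x1) XOR x2
g3 = x3 NAND g2 = x3 NAND ((x2 XOR x1) XOR x2)
g6 = x1 NAND x2
g7 = g3 NAND g6 = (x3 NAND ((x2 XOR x1) XOR x2)) NAND (x1 NAND x2)
At x1=0, x2=0, x3=0, x4=0: circuit gives 0, formula gives 0.
At x1=1, x2=0, x3=1, x4=0: circuit gives 1, formula gives 1.
Agrees on all 16 inputs.

Yes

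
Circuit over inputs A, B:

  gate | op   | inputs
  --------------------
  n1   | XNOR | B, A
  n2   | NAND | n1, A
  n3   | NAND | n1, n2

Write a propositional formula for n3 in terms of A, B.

n1 = B XNOR A
n2 = n1 NAND A = (B XNOR A) NAND A
n3 = n1 NAND n2 = (B XNOR A) NAND ((B XNOR A) NAND A)

(B XNOR A) NAND ((B XNOR A) NAND A)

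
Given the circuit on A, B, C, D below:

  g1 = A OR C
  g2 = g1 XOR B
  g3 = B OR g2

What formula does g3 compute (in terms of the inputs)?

g1 = A OR C
g2 = g1 XOR B = (A OR C) XOR B
g3 = B OR g2 = B OR ((A OR C) XOR B)

B OR ((A OR C) XOR B)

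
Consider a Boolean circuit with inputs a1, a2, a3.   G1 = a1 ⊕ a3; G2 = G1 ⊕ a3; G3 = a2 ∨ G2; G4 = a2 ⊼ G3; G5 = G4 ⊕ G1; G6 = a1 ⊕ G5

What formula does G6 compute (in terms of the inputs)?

G1 = a1 ⊕ a3
G2 = G1 ⊕ a3 = (a1 ⊕ a3) ⊕ a3
G3 = a2 ∨ G2 = a2 ∨ ((a1 ⊕ a3) ⊕ a3)
G4 = a2 ⊼ G3 = a2 ⊼ (a2 ∨ ((a1 ⊕ a3) ⊕ a3))
G5 = G4 ⊕ G1 = (a2 ⊼ (a2 ∨ ((a1 ⊕ a3) ⊕ a3))) ⊕ (a1 ⊕ a3)
G6 = a1 ⊕ G5 = a1 ⊕ ((a2 ⊼ (a2 ∨ ((a1 ⊕ a3) ⊕ a3))) ⊕ (a1 ⊕ a3))

a1 ⊕ ((a2 ⊼ (a2 ∨ ((a1 ⊕ a3) ⊕ a3))) ⊕ (a1 ⊕ a3))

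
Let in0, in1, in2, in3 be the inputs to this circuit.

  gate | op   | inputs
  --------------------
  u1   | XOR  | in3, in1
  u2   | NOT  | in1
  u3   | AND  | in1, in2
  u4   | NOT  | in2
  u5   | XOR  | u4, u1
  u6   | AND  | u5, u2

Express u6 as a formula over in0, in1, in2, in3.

(NOT in2 XOR (in3 XOR in1)) AND NOT in1

u1 = in3 XOR in1
u2 = NOT in1
u4 = NOT in2
u5 = u4 XOR u1 = NOT in2 XOR (in3 XOR in1)
u6 = u5 AND u2 = (NOT in2 XOR (in3 XOR in1)) AND NOT in1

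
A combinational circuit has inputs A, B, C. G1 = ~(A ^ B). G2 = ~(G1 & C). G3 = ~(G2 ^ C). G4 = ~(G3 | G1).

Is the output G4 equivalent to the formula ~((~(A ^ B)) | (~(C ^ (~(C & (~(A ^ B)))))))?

G1 = ~(A ^ B)
G2 = ~(G1 & C) = ~((~(A ^ B)) & C)
G3 = ~(G2 ^ C) = ~((~((~(A ^ B)) & C)) ^ C)
G4 = ~(G3 | G1) = ~((~((~((~(A ^ B)) & C)) ^ C)) | (~(A ^ B)))
At A=0, B=0, C=0: circuit gives 0, formula gives 0.
At A=0, B=1, C=0: circuit gives 1, formula gives 1.
Agrees on all 8 inputs.

Yes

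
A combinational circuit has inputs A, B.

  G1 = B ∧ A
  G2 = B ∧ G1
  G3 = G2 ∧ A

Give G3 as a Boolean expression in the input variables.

(B ∧ (B ∧ A)) ∧ A

G1 = B ∧ A
G2 = B ∧ G1 = B ∧ (B ∧ A)
G3 = G2 ∧ A = (B ∧ (B ∧ A)) ∧ A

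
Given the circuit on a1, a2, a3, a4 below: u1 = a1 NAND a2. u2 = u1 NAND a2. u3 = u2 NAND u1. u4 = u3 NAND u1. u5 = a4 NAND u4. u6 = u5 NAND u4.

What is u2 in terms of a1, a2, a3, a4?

u1 = a1 NAND a2
u2 = u1 NAND a2 = (a1 NAND a2) NAND a2

(a1 NAND a2) NAND a2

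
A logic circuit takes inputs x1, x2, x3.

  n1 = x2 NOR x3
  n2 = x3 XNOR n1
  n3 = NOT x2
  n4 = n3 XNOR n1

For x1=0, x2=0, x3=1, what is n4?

0

n1 = 0 NOR 1 = 0
n3 = NOT 0 = 1
n4 = 1 XNOR 0 = 0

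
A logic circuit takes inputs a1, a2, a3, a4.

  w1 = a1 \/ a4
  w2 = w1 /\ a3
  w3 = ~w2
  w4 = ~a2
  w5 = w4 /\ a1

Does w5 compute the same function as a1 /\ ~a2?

Yes

w4 = ~a2
w5 = w4 /\ a1 = ~a2 /\ a1
At a1=0, a2=0, a3=0, a4=0: circuit gives 0, formula gives 0.
At a1=1, a2=0, a3=0, a4=0: circuit gives 1, formula gives 1.
Agrees on all 16 inputs.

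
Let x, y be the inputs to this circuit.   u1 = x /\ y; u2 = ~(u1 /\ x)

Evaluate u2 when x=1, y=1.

0

u1 = 1 /\ 1 = 1
u2 = ~(1 /\ 1) = 0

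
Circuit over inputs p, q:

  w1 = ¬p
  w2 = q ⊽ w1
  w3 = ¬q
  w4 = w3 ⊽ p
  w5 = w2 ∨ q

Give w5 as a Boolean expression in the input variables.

(q ⊽ ¬p) ∨ q

w1 = ¬p
w2 = q ⊽ w1 = q ⊽ ¬p
w5 = w2 ∨ q = (q ⊽ ¬p) ∨ q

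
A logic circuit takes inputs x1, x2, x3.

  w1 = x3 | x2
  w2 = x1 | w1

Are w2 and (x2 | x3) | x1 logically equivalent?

w1 = x3 | x2
w2 = x1 | w1 = x1 | (x3 | x2)
At x1=0, x2=0, x3=0: circuit gives 0, formula gives 0.
At x1=0, x2=0, x3=1: circuit gives 1, formula gives 1.
Agrees on all 8 inputs.

Yes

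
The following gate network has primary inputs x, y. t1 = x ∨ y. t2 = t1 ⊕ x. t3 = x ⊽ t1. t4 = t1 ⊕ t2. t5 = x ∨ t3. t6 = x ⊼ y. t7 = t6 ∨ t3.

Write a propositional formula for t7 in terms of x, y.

t1 = x ∨ y
t3 = x ⊽ t1 = x ⊽ (x ∨ y)
t6 = x ⊼ y
t7 = t6 ∨ t3 = (x ⊼ y) ∨ (x ⊽ (x ∨ y))

(x ⊼ y) ∨ (x ⊽ (x ∨ y))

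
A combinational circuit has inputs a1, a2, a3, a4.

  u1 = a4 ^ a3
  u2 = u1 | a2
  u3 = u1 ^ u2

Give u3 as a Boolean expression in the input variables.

(a4 ^ a3) ^ ((a4 ^ a3) | a2)

u1 = a4 ^ a3
u2 = u1 | a2 = (a4 ^ a3) | a2
u3 = u1 ^ u2 = (a4 ^ a3) ^ ((a4 ^ a3) | a2)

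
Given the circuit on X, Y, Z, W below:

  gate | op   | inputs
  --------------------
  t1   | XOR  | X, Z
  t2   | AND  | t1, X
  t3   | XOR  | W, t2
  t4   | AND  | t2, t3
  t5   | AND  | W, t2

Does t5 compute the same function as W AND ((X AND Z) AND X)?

No

t1 = X XOR Z
t2 = t1 AND X = (X XOR Z) AND X
t5 = W AND t2 = W AND ((X XOR Z) AND X)
At X=1, Y=0, Z=0, W=1: circuit gives 1, formula gives 0.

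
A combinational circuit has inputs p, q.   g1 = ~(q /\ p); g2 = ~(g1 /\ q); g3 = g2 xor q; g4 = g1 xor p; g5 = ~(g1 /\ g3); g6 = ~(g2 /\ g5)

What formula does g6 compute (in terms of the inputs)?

g1 = ~(q /\ p)
g2 = ~(g1 /\ q) = ~((~(q /\ p)) /\ q)
g3 = g2 xor q = (~((~(q /\ p)) /\ q)) xor q
g5 = ~(g1 /\ g3) = ~((~(q /\ p)) /\ ((~((~(q /\ p)) /\ q)) xor q))
g6 = ~(g2 /\ g5) = ~((~((~(q /\ p)) /\ q)) /\ (~((~(q /\ p)) /\ ((~((~(q /\ p)) /\ q)) xor q))))

~((~((~(q /\ p)) /\ q)) /\ (~((~(q /\ p)) /\ ((~((~(q /\ p)) /\ q)) xor q))))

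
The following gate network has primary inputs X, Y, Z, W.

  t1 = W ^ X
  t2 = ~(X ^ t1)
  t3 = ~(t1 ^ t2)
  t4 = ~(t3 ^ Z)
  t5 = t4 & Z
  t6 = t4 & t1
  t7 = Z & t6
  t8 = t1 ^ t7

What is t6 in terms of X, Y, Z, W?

t1 = W ^ X
t2 = ~(X ^ t1) = ~(X ^ (W ^ X))
t3 = ~(t1 ^ t2) = ~((W ^ X) ^ (~(X ^ (W ^ X))))
t4 = ~(t3 ^ Z) = ~((~((W ^ X) ^ (~(X ^ (W ^ X))))) ^ Z)
t6 = t4 & t1 = (~((~((W ^ X) ^ (~(X ^ (W ^ X))))) ^ Z)) & (W ^ X)

(~((~((W ^ X) ^ (~(X ^ (W ^ X))))) ^ Z)) & (W ^ X)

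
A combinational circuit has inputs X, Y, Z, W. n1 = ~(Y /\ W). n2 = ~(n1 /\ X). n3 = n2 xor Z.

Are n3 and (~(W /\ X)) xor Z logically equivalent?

n1 = ~(Y /\ W)
n2 = ~(n1 /\ X) = ~((~(Y /\ W)) /\ X)
n3 = n2 xor Z = (~((~(Y /\ W)) /\ X)) xor Z
At X=1, Y=0, Z=0, W=0: circuit gives 0, formula gives 1.

No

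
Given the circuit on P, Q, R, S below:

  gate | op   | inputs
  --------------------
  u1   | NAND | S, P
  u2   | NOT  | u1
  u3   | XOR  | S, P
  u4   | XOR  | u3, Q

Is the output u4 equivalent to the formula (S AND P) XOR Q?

u3 = S XOR P
u4 = u3 XOR Q = (S XOR P) XOR Q
At P=0, Q=0, R=0, S=1: circuit gives 1, formula gives 0.

No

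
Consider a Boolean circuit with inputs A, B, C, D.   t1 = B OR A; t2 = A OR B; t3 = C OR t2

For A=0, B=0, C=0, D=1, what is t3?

t2 = 0 OR 0 = 0
t3 = 0 OR 0 = 0

0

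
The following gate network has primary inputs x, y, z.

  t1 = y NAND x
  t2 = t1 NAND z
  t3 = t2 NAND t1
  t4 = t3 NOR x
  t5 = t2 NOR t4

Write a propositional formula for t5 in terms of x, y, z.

t1 = y NAND x
t2 = t1 NAND z = (y NAND x) NAND z
t3 = t2 NAND t1 = ((y NAND x) NAND z) NAND (y NAND x)
t4 = t3 NOR x = (((y NAND x) NAND z) NAND (y NAND x)) NOR x
t5 = t2 NOR t4 = ((y NAND x) NAND z) NOR ((((y NAND x) NAND z) NAND (y NAND x)) NOR x)

((y NAND x) NAND z) NOR ((((y NAND x) NAND z) NAND (y NAND x)) NOR x)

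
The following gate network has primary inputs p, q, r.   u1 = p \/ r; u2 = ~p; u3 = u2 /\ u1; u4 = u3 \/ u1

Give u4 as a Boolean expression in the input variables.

(~p /\ (p \/ r)) \/ (p \/ r)

u1 = p \/ r
u2 = ~p
u3 = u2 /\ u1 = ~p /\ (p \/ r)
u4 = u3 \/ u1 = (~p /\ (p \/ r)) \/ (p \/ r)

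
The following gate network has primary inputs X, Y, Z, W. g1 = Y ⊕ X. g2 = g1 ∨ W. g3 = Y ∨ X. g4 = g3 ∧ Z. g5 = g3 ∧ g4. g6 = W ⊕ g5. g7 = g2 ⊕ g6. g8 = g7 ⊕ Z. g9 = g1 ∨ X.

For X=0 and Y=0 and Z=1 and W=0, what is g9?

g1 = 0 ⊕ 0 = 0
g9 = 0 ∨ 0 = 0

0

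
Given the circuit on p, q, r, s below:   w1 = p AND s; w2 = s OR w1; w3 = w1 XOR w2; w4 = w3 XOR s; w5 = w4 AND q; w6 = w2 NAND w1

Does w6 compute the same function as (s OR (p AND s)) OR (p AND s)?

No

w1 = p AND s
w2 = s OR w1 = s OR (p AND s)
w6 = w2 NAND w1 = (s OR (p AND s)) NAND (p AND s)
At p=0, q=0, r=0, s=0: circuit gives 1, formula gives 0.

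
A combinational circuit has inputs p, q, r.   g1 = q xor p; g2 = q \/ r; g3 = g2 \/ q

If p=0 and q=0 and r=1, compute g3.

g2 = 0 \/ 1 = 1
g3 = 1 \/ 0 = 1

1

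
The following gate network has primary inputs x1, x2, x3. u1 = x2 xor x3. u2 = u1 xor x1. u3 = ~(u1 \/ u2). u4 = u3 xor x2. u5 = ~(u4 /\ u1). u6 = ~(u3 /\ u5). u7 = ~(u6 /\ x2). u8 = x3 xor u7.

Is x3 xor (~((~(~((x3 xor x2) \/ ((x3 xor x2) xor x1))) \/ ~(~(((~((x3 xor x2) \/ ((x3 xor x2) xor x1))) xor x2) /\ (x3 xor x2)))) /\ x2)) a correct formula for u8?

Yes

u1 = x2 xor x3
u2 = u1 xor x1 = (x2 xor x3) xor x1
u3 = ~(u1 \/ u2) = ~((x2 xor x3) \/ ((x2 xor x3) xor x1))
u4 = u3 xor x2 = (~((x2 xor x3) \/ ((x2 xor x3) xor x1))) xor x2
u5 = ~(u4 /\ u1) = ~(((~((x2 xor x3) \/ ((x2 xor x3) xor x1))) xor x2) /\ (x2 xor x3))
u6 = ~(u3 /\ u5) = ~((~((x2 xor x3) \/ ((x2 xor x3) xor x1))) /\ (~(((~((x2 xor x3) \/ ((x2 xor x3) xor x1))) xor x2) /\ (x2 xor x3))))
u7 = ~(u6 /\ x2) = ~((~((~((x2 xor x3) \/ ((x2 xor x3) xor x1))) /\ (~(((~((x2 xor x3) \/ ((x2 xor x3) xor x1))) xor x2) /\ (x2 xor x3))))) /\ x2)
u8 = x3 xor u7 = x3 xor (~((~((~((x2 xor x3) \/ ((x2 xor x3) xor x1))) /\ (~(((~((x2 xor x3) \/ ((x2 xor x3) xor x1))) xor x2) /\ (x2 xor x3))))) /\ x2))
At x1=0, x2=0, x3=1: circuit gives 0, formula gives 0.
At x1=0, x2=0, x3=0: circuit gives 1, formula gives 1.
Agrees on all 8 inputs.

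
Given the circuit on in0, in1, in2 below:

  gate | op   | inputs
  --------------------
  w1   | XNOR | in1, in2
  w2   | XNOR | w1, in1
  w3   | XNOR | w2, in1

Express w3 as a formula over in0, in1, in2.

w1 = in1 XNOR in2
w2 = w1 XNOR in1 = (in1 XNOR in2) XNOR in1
w3 = w2 XNOR in1 = ((in1 XNOR in2) XNOR in1) XNOR in1

((in1 XNOR in2) XNOR in1) XNOR in1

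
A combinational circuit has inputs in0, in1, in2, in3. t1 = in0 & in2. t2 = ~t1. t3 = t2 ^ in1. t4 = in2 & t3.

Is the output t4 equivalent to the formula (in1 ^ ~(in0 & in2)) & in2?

Yes

t1 = in0 & in2
t2 = ~t1 = ~(in0 & in2)
t3 = t2 ^ in1 = ~(in0 & in2) ^ in1
t4 = in2 & t3 = in2 & (~(in0 & in2) ^ in1)
At in0=0, in1=0, in2=0, in3=0: circuit gives 0, formula gives 0.
At in0=0, in1=0, in2=1, in3=0: circuit gives 1, formula gives 1.
Agrees on all 16 inputs.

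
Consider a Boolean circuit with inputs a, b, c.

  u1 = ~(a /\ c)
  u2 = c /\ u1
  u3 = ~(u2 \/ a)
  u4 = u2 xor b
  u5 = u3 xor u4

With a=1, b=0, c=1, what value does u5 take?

0

u1 = ~(1 /\ 1) = 0
u2 = 1 /\ 0 = 0
u3 = ~(0 \/ 1) = 0
u4 = 0 xor 0 = 0
u5 = 0 xor 0 = 0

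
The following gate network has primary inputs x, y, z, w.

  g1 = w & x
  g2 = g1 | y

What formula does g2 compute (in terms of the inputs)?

g1 = w & x
g2 = g1 | y = (w & x) | y

(w & x) | y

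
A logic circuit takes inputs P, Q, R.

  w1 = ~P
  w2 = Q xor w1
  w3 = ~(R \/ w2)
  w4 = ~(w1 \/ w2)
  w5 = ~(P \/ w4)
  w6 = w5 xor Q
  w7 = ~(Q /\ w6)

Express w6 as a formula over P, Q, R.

w1 = ~P
w2 = Q xor w1 = Q xor ~P
w4 = ~(w1 \/ w2) = ~(~P \/ (Q xor ~P))
w5 = ~(P \/ w4) = ~(P \/ (~(~P \/ (Q xor ~P))))
w6 = w5 xor Q = (~(P \/ (~(~P \/ (Q xor ~P))))) xor Q

(~(P \/ (~(~P \/ (Q xor ~P))))) xor Q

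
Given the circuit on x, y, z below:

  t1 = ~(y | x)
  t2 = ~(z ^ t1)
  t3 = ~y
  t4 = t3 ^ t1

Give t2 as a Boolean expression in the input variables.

t1 = ~(y | x)
t2 = ~(z ^ t1) = ~(z ^ (~(y | x)))

~(z ^ (~(y | x)))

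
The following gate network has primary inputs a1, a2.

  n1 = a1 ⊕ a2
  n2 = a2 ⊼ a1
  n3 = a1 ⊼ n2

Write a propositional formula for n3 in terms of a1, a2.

a1 ⊼ (a2 ⊼ a1)

n2 = a2 ⊼ a1
n3 = a1 ⊼ n2 = a1 ⊼ (a2 ⊼ a1)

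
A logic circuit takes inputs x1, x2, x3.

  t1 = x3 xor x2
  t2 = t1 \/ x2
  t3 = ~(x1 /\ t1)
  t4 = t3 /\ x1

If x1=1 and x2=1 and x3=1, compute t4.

1

t1 = 1 xor 1 = 0
t3 = ~(1 /\ 0) = 1
t4 = 1 /\ 1 = 1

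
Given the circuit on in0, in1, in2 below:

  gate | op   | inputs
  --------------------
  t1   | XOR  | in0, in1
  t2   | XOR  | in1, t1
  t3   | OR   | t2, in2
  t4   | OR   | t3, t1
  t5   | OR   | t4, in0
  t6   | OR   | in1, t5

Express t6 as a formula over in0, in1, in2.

t1 = in0 XOR in1
t2 = in1 XOR t1 = in1 XOR (in0 XOR in1)
t3 = t2 OR in2 = (in1 XOR (in0 XOR in1)) OR in2
t4 = t3 OR t1 = ((in1 XOR (in0 XOR in1)) OR in2) OR (in0 XOR in1)
t5 = t4 OR in0 = (((in1 XOR (in0 XOR in1)) OR in2) OR (in0 XOR in1)) OR in0
t6 = in1 OR t5 = in1 OR ((((in1 XOR (in0 XOR in1)) OR in2) OR (in0 XOR in1)) OR in0)

in1 OR ((((in1 XOR (in0 XOR in1)) OR in2) OR (in0 XOR in1)) OR in0)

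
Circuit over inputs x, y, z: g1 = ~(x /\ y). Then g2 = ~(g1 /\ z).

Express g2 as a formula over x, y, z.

g1 = ~(x /\ y)
g2 = ~(g1 /\ z) = ~((~(x /\ y)) /\ z)

~((~(x /\ y)) /\ z)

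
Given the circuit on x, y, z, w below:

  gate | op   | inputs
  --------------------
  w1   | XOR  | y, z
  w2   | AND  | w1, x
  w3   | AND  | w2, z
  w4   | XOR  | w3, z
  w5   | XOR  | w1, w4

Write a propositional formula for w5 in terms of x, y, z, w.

w1 = y XOR z
w2 = w1 AND x = (y XOR z) AND x
w3 = w2 AND z = ((y XOR z) AND x) AND z
w4 = w3 XOR z = (((y XOR z) AND x) AND z) XOR z
w5 = w1 XOR w4 = (y XOR z) XOR ((((y XOR z) AND x) AND z) XOR z)

(y XOR z) XOR ((((y XOR z) AND x) AND z) XOR z)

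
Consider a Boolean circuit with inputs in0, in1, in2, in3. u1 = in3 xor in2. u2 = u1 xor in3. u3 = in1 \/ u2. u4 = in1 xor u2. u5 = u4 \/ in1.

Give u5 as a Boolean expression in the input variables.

u1 = in3 xor in2
u2 = u1 xor in3 = (in3 xor in2) xor in3
u4 = in1 xor u2 = in1 xor ((in3 xor in2) xor in3)
u5 = u4 \/ in1 = (in1 xor ((in3 xor in2) xor in3)) \/ in1

(in1 xor ((in3 xor in2) xor in3)) \/ in1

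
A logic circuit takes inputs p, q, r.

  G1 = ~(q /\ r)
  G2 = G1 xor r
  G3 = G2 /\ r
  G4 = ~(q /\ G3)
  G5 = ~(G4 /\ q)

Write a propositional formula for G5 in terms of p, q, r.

~((~(q /\ (((~(q /\ r)) xor r) /\ r))) /\ q)

G1 = ~(q /\ r)
G2 = G1 xor r = (~(q /\ r)) xor r
G3 = G2 /\ r = ((~(q /\ r)) xor r) /\ r
G4 = ~(q /\ G3) = ~(q /\ (((~(q /\ r)) xor r) /\ r))
G5 = ~(G4 /\ q) = ~((~(q /\ (((~(q /\ r)) xor r) /\ r))) /\ q)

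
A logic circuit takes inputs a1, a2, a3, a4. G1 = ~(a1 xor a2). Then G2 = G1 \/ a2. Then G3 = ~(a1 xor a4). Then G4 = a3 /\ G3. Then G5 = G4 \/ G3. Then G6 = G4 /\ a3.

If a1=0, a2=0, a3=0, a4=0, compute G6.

0

G3 = ~(0 xor 0) = 1
G4 = 0 /\ 1 = 0
G6 = 0 /\ 0 = 0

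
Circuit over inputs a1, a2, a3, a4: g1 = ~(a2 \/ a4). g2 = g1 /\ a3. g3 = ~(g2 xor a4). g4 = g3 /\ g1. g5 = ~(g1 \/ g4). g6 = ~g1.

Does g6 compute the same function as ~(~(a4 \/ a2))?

Yes

g1 = ~(a2 \/ a4)
g6 = ~g1 = ~(~(a2 \/ a4))
At a1=0, a2=0, a3=0, a4=0: circuit gives 0, formula gives 0.
At a1=0, a2=0, a3=0, a4=1: circuit gives 1, formula gives 1.
Agrees on all 16 inputs.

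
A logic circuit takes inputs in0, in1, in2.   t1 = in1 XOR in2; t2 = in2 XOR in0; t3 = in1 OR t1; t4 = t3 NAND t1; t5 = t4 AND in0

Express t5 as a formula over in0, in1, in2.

((in1 OR (in1 XOR in2)) NAND (in1 XOR in2)) AND in0

t1 = in1 XOR in2
t3 = in1 OR t1 = in1 OR (in1 XOR in2)
t4 = t3 NAND t1 = (in1 OR (in1 XOR in2)) NAND (in1 XOR in2)
t5 = t4 AND in0 = ((in1 OR (in1 XOR in2)) NAND (in1 XOR in2)) AND in0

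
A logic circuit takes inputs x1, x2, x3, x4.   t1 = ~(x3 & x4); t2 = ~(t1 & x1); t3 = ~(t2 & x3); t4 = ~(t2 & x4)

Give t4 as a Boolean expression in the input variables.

~((~((~(x3 & x4)) & x1)) & x4)

t1 = ~(x3 & x4)
t2 = ~(t1 & x1) = ~((~(x3 & x4)) & x1)
t4 = ~(t2 & x4) = ~((~((~(x3 & x4)) & x1)) & x4)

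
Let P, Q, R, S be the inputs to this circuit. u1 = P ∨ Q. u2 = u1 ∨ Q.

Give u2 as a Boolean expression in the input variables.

u1 = P ∨ Q
u2 = u1 ∨ Q = (P ∨ Q) ∨ Q

(P ∨ Q) ∨ Q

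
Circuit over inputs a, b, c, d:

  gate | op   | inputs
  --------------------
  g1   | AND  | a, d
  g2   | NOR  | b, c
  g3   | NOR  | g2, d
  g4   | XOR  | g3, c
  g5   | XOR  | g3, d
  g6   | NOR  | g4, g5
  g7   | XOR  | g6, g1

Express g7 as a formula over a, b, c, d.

((((b NOR c) NOR d) XOR c) NOR (((b NOR c) NOR d) XOR d)) XOR (a AND d)

g1 = a AND d
g2 = b NOR c
g3 = g2 NOR d = (b NOR c) NOR d
g4 = g3 XOR c = ((b NOR c) NOR d) XOR c
g5 = g3 XOR d = ((b NOR c) NOR d) XOR d
g6 = g4 NOR g5 = (((b NOR c) NOR d) XOR c) NOR (((b NOR c) NOR d) XOR d)
g7 = g6 XOR g1 = ((((b NOR c) NOR d) XOR c) NOR (((b NOR c) NOR d) XOR d)) XOR (a AND d)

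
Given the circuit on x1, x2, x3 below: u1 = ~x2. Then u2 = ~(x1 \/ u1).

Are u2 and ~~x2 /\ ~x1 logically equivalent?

u1 = ~x2
u2 = ~(x1 \/ u1) = ~(x1 \/ ~x2)
At x1=0, x2=0, x3=0: circuit gives 0, formula gives 0.
At x1=0, x2=1, x3=0: circuit gives 1, formula gives 1.
Agrees on all 8 inputs.

Yes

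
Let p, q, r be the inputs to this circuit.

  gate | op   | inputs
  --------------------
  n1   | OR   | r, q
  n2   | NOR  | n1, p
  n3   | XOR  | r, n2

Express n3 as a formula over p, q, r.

n1 = r OR q
n2 = n1 NOR p = (r OR q) NOR p
n3 = r XOR n2 = r XOR ((r OR q) NOR p)

r XOR ((r OR q) NOR p)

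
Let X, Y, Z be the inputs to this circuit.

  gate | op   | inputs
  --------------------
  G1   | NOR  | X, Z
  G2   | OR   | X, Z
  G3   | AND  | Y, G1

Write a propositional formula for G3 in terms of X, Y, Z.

Y AND (X NOR Z)

G1 = X NOR Z
G3 = Y AND G1 = Y AND (X NOR Z)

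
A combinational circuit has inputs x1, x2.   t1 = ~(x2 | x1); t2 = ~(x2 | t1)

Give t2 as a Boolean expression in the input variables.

~(x2 | (~(x2 | x1)))

t1 = ~(x2 | x1)
t2 = ~(x2 | t1) = ~(x2 | (~(x2 | x1)))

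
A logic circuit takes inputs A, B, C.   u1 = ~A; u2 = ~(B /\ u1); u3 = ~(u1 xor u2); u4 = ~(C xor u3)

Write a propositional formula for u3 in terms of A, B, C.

~(~A xor (~(B /\ ~A)))

u1 = ~A
u2 = ~(B /\ u1) = ~(B /\ ~A)
u3 = ~(u1 xor u2) = ~(~A xor (~(B /\ ~A)))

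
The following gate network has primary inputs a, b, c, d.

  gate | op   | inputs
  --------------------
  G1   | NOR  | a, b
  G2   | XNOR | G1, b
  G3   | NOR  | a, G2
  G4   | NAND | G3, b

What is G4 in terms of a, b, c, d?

(a NOR ((a NOR b) XNOR b)) NAND b

G1 = a NOR b
G2 = G1 XNOR b = (a NOR b) XNOR b
G3 = a NOR G2 = a NOR ((a NOR b) XNOR b)
G4 = G3 NAND b = (a NOR ((a NOR b) XNOR b)) NAND b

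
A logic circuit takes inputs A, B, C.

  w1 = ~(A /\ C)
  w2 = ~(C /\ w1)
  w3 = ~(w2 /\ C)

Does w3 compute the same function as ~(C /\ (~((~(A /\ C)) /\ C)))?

w1 = ~(A /\ C)
w2 = ~(C /\ w1) = ~(C /\ (~(A /\ C)))
w3 = ~(w2 /\ C) = ~((~(C /\ (~(A /\ C)))) /\ C)
At A=1, B=0, C=1: circuit gives 0, formula gives 0.
At A=0, B=0, C=0: circuit gives 1, formula gives 1.
Agrees on all 8 inputs.

Yes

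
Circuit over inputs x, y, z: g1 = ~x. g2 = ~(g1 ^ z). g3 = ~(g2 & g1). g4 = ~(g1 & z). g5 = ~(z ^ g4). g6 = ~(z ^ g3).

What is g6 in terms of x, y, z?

g1 = ~x
g2 = ~(g1 ^ z) = ~(~x ^ z)
g3 = ~(g2 & g1) = ~((~(~x ^ z)) & ~x)
g6 = ~(z ^ g3) = ~(z ^ (~((~(~x ^ z)) & ~x)))

~(z ^ (~((~(~x ^ z)) & ~x)))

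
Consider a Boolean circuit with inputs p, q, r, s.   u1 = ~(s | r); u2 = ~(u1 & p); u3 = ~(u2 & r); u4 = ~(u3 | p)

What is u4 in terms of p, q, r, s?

~((~((~((~(s | r)) & p)) & r)) | p)

u1 = ~(s | r)
u2 = ~(u1 & p) = ~((~(s | r)) & p)
u3 = ~(u2 & r) = ~((~((~(s | r)) & p)) & r)
u4 = ~(u3 | p) = ~((~((~((~(s | r)) & p)) & r)) | p)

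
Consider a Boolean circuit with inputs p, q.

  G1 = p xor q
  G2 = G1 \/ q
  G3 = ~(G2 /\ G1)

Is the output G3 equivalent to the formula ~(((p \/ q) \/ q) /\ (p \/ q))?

No

G1 = p xor q
G2 = G1 \/ q = (p xor q) \/ q
G3 = ~(G2 /\ G1) = ~(((p xor q) \/ q) /\ (p xor q))
At p=1, q=1: circuit gives 1, formula gives 0.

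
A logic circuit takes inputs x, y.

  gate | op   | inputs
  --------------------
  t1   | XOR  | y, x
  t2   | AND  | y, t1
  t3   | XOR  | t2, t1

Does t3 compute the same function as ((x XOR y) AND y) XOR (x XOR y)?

Yes

t1 = y XOR x
t2 = y AND t1 = y AND (y XOR x)
t3 = t2 XOR t1 = (y AND (y XOR x)) XOR (y XOR x)
At x=0, y=0: circuit gives 0, formula gives 0.
At x=1, y=0: circuit gives 1, formula gives 1.
Agrees on all 4 inputs.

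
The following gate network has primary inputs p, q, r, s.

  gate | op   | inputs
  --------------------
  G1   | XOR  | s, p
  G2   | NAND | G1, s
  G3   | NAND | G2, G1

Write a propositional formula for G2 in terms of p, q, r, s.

G1 = s XOR p
G2 = G1 NAND s = (s XOR p) NAND s

(s XOR p) NAND s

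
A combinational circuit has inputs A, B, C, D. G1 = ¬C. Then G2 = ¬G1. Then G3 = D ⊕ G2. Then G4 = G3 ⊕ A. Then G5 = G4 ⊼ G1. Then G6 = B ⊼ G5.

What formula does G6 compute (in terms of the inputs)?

G1 = ¬C
G2 = ¬G1 = ¬¬C
G3 = D ⊕ G2 = D ⊕ ¬¬C
G4 = G3 ⊕ A = (D ⊕ ¬¬C) ⊕ A
G5 = G4 ⊼ G1 = ((D ⊕ ¬¬C) ⊕ A) ⊼ ¬C
G6 = B ⊼ G5 = B ⊼ (((D ⊕ ¬¬C) ⊕ A) ⊼ ¬C)

B ⊼ (((D ⊕ ¬¬C) ⊕ A) ⊼ ¬C)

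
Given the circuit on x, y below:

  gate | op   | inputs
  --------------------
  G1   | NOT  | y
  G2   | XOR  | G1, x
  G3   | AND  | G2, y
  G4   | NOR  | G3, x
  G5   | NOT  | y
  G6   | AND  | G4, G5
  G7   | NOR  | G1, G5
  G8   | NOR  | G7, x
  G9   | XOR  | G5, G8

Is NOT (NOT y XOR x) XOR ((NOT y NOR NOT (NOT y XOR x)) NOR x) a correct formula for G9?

No

G1 = NOT y
G5 = NOT y
G7 = G1 NOR G5 = NOT y NOR NOT y
G8 = G7 NOR x = (NOT y NOR NOT y) NOR x
G9 = G5 XOR G8 = NOT y XOR ((NOT y NOR NOT y) NOR x)
At x=0, y=0: circuit gives 0, formula gives 1.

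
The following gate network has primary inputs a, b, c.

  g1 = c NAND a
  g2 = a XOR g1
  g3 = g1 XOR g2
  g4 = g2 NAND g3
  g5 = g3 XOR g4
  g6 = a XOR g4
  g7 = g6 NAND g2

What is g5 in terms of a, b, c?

g1 = c NAND a
g2 = a XOR g1 = a XOR (c NAND a)
g3 = g1 XOR g2 = (c NAND a) XOR (a XOR (c NAND a))
g4 = g2 NAND g3 = (a XOR (c NAND a)) NAND ((c NAND a) XOR (a XOR (c NAND a)))
g5 = g3 XOR g4 = ((c NAND a) XOR (a XOR (c NAND a))) XOR ((a XOR (c NAND a)) NAND ((c NAND a) XOR (a XOR (c NAND a))))

((c NAND a) XOR (a XOR (c NAND a))) XOR ((a XOR (c NAND a)) NAND ((c NAND a) XOR (a XOR (c NAND a))))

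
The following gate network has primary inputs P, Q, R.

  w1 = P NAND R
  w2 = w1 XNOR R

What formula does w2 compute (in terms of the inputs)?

w1 = P NAND R
w2 = w1 XNOR R = (P NAND R) XNOR R

(P NAND R) XNOR R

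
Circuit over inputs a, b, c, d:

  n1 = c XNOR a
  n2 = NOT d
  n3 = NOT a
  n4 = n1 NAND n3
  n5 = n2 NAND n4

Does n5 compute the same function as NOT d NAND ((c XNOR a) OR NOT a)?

n1 = c XNOR a
n2 = NOT d
n3 = NOT a
n4 = n1 NAND n3 = (c XNOR a) NAND NOT a
n5 = n2 NAND n4 = NOT d NAND ((c XNOR a) NAND NOT a)
At a=0, b=0, c=0, d=0: circuit gives 1, formula gives 0.

No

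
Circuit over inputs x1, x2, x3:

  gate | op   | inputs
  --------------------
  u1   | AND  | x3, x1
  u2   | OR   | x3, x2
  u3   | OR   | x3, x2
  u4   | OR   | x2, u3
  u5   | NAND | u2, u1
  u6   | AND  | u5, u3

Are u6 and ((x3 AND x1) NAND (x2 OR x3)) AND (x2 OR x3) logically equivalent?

u1 = x3 AND x1
u2 = x3 OR x2
u3 = x3 OR x2
u5 = u2 NAND u1 = (x3 OR x2) NAND (x3 AND x1)
u6 = u5 AND u3 = ((x3 OR x2) NAND (x3 AND x1)) AND (x3 OR x2)
At x1=0, x2=0, x3=0: circuit gives 0, formula gives 0.
At x1=0, x2=0, x3=1: circuit gives 1, formula gives 1.
Agrees on all 8 inputs.

Yes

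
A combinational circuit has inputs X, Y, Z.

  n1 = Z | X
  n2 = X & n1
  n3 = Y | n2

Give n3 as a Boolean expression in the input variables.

Y | (X & (Z | X))

n1 = Z | X
n2 = X & n1 = X & (Z | X)
n3 = Y | n2 = Y | (X & (Z | X))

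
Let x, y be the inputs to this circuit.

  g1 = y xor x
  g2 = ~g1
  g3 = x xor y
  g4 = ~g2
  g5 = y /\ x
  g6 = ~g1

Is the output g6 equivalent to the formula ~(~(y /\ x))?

No

g1 = y xor x
g6 = ~g1 = ~(y xor x)
At x=0, y=0: circuit gives 1, formula gives 0.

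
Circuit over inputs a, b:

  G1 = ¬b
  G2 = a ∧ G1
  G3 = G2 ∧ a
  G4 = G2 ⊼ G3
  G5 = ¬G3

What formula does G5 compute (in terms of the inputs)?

G1 = ¬b
G2 = a ∧ G1 = a ∧ ¬b
G3 = G2 ∧ a = (a ∧ ¬b) ∧ a
G5 = ¬G3 = ¬((a ∧ ¬b) ∧ a)

¬((a ∧ ¬b) ∧ a)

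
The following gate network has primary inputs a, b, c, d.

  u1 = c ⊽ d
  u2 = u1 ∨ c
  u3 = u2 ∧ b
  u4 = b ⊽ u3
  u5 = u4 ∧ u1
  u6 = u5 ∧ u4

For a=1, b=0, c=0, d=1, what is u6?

u1 = 0 ⊽ 1 = 0
u2 = 0 ∨ 0 = 0
u3 = 0 ∧ 0 = 0
u4 = 0 ⊽ 0 = 1
u5 = 1 ∧ 0 = 0
u6 = 0 ∧ 1 = 0

0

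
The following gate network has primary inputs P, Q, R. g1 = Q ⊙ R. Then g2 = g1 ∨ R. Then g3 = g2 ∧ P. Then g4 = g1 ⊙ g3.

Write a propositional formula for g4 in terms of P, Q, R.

g1 = Q ⊙ R
g2 = g1 ∨ R = (Q ⊙ R) ∨ R
g3 = g2 ∧ P = ((Q ⊙ R) ∨ R) ∧ P
g4 = g1 ⊙ g3 = (Q ⊙ R) ⊙ (((Q ⊙ R) ∨ R) ∧ P)

(Q ⊙ R) ⊙ (((Q ⊙ R) ∨ R) ∧ P)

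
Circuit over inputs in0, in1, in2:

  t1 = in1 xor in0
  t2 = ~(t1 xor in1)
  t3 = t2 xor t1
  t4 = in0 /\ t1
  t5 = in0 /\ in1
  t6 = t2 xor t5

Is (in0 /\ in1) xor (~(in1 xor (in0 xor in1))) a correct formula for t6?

t1 = in1 xor in0
t2 = ~(t1 xor in1) = ~((in1 xor in0) xor in1)
t5 = in0 /\ in1
t6 = t2 xor t5 = (~((in1 xor in0) xor in1)) xor (in0 /\ in1)
At in0=1, in1=0, in2=0: circuit gives 0, formula gives 0.
At in0=0, in1=0, in2=0: circuit gives 1, formula gives 1.
Agrees on all 8 inputs.

Yes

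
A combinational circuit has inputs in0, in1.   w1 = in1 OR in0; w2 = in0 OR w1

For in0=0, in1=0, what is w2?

w1 = 0 OR 0 = 0
w2 = 0 OR 0 = 0

0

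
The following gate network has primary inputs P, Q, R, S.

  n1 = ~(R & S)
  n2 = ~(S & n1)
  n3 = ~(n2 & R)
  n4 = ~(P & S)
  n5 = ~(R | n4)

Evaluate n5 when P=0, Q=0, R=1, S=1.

0

n4 = ~(0 & 1) = 1
n5 = ~(1 | 1) = 0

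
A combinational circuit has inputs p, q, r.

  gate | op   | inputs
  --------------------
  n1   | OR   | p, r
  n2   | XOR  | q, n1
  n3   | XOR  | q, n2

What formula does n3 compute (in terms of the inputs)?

n1 = p OR r
n2 = q XOR n1 = q XOR (p OR r)
n3 = q XOR n2 = q XOR (q XOR (p OR r))

q XOR (q XOR (p OR r))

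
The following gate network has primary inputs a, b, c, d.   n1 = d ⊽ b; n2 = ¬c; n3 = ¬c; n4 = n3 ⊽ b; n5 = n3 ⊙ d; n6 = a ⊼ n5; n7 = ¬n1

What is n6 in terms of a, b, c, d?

a ⊼ (¬c ⊙ d)

n3 = ¬c
n5 = n3 ⊙ d = ¬c ⊙ d
n6 = a ⊼ n5 = a ⊼ (¬c ⊙ d)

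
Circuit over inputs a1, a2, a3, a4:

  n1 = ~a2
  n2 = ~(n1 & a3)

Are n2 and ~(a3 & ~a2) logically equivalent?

Yes

n1 = ~a2
n2 = ~(n1 & a3) = ~(~a2 & a3)
At a1=0, a2=0, a3=1, a4=0: circuit gives 0, formula gives 0.
At a1=0, a2=0, a3=0, a4=0: circuit gives 1, formula gives 1.
Agrees on all 16 inputs.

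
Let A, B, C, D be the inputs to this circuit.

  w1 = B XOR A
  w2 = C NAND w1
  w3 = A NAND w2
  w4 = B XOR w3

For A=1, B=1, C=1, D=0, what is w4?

w1 = 1 XOR 1 = 0
w2 = 1 NAND 0 = 1
w3 = 1 NAND 1 = 0
w4 = 1 XOR 0 = 1

1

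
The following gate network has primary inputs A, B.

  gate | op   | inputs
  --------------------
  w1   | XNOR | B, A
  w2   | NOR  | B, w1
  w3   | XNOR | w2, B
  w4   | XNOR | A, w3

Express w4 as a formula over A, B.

A XNOR ((B NOR (B XNOR A)) XNOR B)

w1 = B XNOR A
w2 = B NOR w1 = B NOR (B XNOR A)
w3 = w2 XNOR B = (B NOR (B XNOR A)) XNOR B
w4 = A XNOR w3 = A XNOR ((B NOR (B XNOR A)) XNOR B)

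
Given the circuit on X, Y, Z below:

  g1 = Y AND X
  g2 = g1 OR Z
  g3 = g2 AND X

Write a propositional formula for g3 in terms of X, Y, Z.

((Y AND X) OR Z) AND X

g1 = Y AND X
g2 = g1 OR Z = (Y AND X) OR Z
g3 = g2 AND X = ((Y AND X) OR Z) AND X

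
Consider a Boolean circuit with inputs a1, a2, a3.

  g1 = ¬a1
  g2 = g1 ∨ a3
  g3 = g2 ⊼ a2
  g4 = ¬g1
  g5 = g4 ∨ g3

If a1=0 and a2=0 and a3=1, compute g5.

g1 = ¬0 = 1
g2 = 1 ∨ 1 = 1
g3 = 1 ⊼ 0 = 1
g4 = ¬1 = 0
g5 = 0 ∨ 1 = 1

1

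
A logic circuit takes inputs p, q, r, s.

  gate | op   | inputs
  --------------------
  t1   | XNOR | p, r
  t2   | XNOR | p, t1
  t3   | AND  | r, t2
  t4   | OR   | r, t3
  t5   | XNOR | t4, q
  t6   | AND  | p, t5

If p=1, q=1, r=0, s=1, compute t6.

t1 = 1 XNOR 0 = 0
t2 = 1 XNOR 0 = 0
t3 = 0 AND 0 = 0
t4 = 0 OR 0 = 0
t5 = 0 XNOR 1 = 0
t6 = 1 AND 0 = 0

0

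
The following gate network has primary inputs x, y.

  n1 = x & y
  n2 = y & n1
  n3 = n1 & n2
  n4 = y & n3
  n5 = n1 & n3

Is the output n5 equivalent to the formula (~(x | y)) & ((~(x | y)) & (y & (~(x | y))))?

No

n1 = x & y
n2 = y & n1 = y & (x & y)
n3 = n1 & n2 = (x & y) & (y & (x & y))
n5 = n1 & n3 = (x & y) & ((x & y) & (y & (x & y)))
At x=1, y=1: circuit gives 1, formula gives 0.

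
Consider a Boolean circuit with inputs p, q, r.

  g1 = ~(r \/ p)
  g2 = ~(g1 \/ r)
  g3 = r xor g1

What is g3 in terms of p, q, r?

r xor (~(r \/ p))

g1 = ~(r \/ p)
g3 = r xor g1 = r xor (~(r \/ p))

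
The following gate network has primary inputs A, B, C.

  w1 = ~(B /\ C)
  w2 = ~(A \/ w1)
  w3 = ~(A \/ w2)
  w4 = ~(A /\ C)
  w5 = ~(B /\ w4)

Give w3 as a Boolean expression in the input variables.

w1 = ~(B /\ C)
w2 = ~(A \/ w1) = ~(A \/ (~(B /\ C)))
w3 = ~(A \/ w2) = ~(A \/ (~(A \/ (~(B /\ C)))))

~(A \/ (~(A \/ (~(B /\ C)))))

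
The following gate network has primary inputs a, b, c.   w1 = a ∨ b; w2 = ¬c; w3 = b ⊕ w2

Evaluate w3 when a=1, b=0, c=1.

w2 = ¬1 = 0
w3 = 0 ⊕ 0 = 0

0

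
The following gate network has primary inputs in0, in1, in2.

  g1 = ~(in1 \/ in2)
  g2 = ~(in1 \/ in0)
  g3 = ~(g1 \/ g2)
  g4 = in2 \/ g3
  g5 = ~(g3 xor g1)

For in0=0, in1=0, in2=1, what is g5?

g1 = ~(0 \/ 1) = 0
g2 = ~(0 \/ 0) = 1
g3 = ~(0 \/ 1) = 0
g5 = ~(0 xor 0) = 1

1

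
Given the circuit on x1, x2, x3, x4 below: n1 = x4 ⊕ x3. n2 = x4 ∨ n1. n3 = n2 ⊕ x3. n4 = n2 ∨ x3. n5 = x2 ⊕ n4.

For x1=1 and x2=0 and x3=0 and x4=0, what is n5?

n1 = 0 ⊕ 0 = 0
n2 = 0 ∨ 0 = 0
n4 = 0 ∨ 0 = 0
n5 = 0 ⊕ 0 = 0

0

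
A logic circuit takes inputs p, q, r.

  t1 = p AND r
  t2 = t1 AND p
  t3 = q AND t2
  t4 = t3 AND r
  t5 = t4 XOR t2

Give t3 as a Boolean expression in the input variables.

q AND ((p AND r) AND p)

t1 = p AND r
t2 = t1 AND p = (p AND r) AND p
t3 = q AND t2 = q AND ((p AND r) AND p)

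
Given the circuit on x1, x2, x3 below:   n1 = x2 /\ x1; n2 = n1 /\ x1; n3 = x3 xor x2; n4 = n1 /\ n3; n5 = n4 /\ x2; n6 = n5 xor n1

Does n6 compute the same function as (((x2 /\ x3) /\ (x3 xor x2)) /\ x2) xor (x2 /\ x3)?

No

n1 = x2 /\ x1
n3 = x3 xor x2
n4 = n1 /\ n3 = (x2 /\ x1) /\ (x3 xor x2)
n5 = n4 /\ x2 = ((x2 /\ x1) /\ (x3 xor x2)) /\ x2
n6 = n5 xor n1 = (((x2 /\ x1) /\ (x3 xor x2)) /\ x2) xor (x2 /\ x1)
At x1=0, x2=1, x3=1: circuit gives 0, formula gives 1.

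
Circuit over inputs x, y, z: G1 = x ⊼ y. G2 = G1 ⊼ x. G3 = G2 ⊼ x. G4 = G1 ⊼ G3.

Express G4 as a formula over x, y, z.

G1 = x ⊼ y
G2 = G1 ⊼ x = (x ⊼ y) ⊼ x
G3 = G2 ⊼ x = ((x ⊼ y) ⊼ x) ⊼ x
G4 = G1 ⊼ G3 = (x ⊼ y) ⊼ (((x ⊼ y) ⊼ x) ⊼ x)

(x ⊼ y) ⊼ (((x ⊼ y) ⊼ x) ⊼ x)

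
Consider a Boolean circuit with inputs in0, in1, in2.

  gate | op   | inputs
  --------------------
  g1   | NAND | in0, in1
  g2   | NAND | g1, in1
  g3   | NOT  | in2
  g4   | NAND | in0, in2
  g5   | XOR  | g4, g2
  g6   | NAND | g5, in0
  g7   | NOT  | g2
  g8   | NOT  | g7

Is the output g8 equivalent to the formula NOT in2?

No

g1 = in0 NAND in1
g2 = g1 NAND in1 = (in0 NAND in1) NAND in1
g7 = NOT g2 = NOT ((in0 NAND in1) NAND in1)
g8 = NOT g7 = NOT NOT ((in0 NAND in1) NAND in1)
At in0=0, in1=0, in2=1: circuit gives 1, formula gives 0.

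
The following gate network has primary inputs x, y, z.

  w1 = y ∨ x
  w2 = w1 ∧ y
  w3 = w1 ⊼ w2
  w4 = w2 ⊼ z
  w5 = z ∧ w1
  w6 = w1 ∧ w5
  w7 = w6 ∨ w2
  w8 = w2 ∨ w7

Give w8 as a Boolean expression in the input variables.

w1 = y ∨ x
w2 = w1 ∧ y = (y ∨ x) ∧ y
w5 = z ∧ w1 = z ∧ (y ∨ x)
w6 = w1 ∧ w5 = (y ∨ x) ∧ (z ∧ (y ∨ x))
w7 = w6 ∨ w2 = ((y ∨ x) ∧ (z ∧ (y ∨ x))) ∨ ((y ∨ x) ∧ y)
w8 = w2 ∨ w7 = ((y ∨ x) ∧ y) ∨ (((y ∨ x) ∧ (z ∧ (y ∨ x))) ∨ ((y ∨ x) ∧ y))

((y ∨ x) ∧ y) ∨ (((y ∨ x) ∧ (z ∧ (y ∨ x))) ∨ ((y ∨ x) ∧ y))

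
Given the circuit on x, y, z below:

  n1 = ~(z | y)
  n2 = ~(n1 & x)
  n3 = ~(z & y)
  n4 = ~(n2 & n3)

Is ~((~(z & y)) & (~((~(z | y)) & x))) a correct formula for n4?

n1 = ~(z | y)
n2 = ~(n1 & x) = ~((~(z | y)) & x)
n3 = ~(z & y)
n4 = ~(n2 & n3) = ~((~((~(z | y)) & x)) & (~(z & y)))
At x=0, y=0, z=0: circuit gives 0, formula gives 0.
At x=0, y=1, z=1: circuit gives 1, formula gives 1.
Agrees on all 8 inputs.

Yes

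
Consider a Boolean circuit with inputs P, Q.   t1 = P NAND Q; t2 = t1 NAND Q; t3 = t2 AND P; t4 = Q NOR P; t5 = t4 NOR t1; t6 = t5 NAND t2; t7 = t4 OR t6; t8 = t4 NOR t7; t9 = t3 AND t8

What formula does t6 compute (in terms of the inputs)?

t1 = P NAND Q
t2 = t1 NAND Q = (P NAND Q) NAND Q
t4 = Q NOR P
t5 = t4 NOR t1 = (Q NOR P) NOR (P NAND Q)
t6 = t5 NAND t2 = ((Q NOR P) NOR (P NAND Q)) NAND ((P NAND Q) NAND Q)

((Q NOR P) NOR (P NAND Q)) NAND ((P NAND Q) NAND Q)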